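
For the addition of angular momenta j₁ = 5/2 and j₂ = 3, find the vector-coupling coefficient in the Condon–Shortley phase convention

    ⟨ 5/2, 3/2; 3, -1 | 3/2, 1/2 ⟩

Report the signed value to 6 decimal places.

−√(7/30) = -0.483046

√[4·4!1!2!/8! · 4!1!2!4!2!1!] = √(384/35)
  +(−1)^0/∏(0,4,1,2,0,0)! = 1/48  (running 1/48)
  +(−1)^1/∏(1,3,0,1,1,1)! = -1/6  (running -7/48)
⟨..|..⟩ = √(384/35)·(-7/48) = -0.483046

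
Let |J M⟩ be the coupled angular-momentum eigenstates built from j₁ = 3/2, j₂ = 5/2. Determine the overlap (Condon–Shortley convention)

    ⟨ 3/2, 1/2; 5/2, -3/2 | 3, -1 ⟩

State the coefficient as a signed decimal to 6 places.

+√(49/120) ≈ +0.639010

triangle: 1!×2!×4!/8! = 48/40320
(j±m)!: 2!×1!×1!×4!×2!×4! = 2304
prefactor² = (2J+1)×Δ×N² = 96/5
  k=0: +1/(0!×1!×1!×1!×1!×3!) = 1/6
  k=1: −1/(1!×0!×0!×0!×2!×4!) = -1/48
Σ = 7/48  ⇒  CG² = 96/5×7/48² = 49/120
CG = +√(49/120) = +0.639010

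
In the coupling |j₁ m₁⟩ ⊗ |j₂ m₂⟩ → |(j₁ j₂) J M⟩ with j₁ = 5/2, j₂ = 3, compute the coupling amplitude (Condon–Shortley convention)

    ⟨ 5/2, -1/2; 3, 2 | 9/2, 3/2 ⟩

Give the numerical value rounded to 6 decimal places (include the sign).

−√(169/462) ≈ -0.604815

j₁+j₂−J=1  J+j₁−j₂=4  J−j₁+j₂=5  j₁+j₂+J+1=11
(j₁±m₁, j₂±m₂, J±M) = (2,3,5,1,6,3)
P² = 345600/77
sum k=0..1:
  [0] +1/720 = 1/720
  [1] −1/96 = -1/96
S = -13/1440
C² = P²·S² = 169/462 ; C = -0.604815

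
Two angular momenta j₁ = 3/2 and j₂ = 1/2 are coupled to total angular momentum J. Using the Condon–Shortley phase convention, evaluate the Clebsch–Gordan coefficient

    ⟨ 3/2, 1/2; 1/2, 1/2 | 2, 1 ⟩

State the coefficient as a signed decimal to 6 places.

+0.866025

triangle: 0!·3!·1!/5! = 6/120
(j±m)!: 2!·1!·1!·0!·3!·1! = 12
prefactor² = (2J+1)·Δ·N² = 3
  k=0: +1/(0!·0!·1!·1!·2!·0!) = 1/2
Σ = 1/2  ⇒  CG² = 3·1/2² = 3/4
CG = +√(3/4) = +0.866025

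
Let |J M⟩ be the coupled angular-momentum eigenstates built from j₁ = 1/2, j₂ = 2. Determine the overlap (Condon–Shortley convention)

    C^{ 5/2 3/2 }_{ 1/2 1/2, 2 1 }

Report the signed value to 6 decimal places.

√[6·0!1!4!/6! · 1!0!3!1!4!1!] = √(144/5)
  +(−1)^0/∏(0,0,0,3,1,1)! = 1/6  (running 1/6)
⟨..|..⟩ = √(144/5)·(1/6) = +0.894427

+√(4/5) = +0.894427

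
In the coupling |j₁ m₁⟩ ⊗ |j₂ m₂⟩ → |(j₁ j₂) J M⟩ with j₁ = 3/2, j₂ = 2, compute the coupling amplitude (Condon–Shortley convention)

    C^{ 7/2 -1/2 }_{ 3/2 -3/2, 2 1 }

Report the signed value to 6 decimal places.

+√(4/35) ≈ +0.338062

triangle: 0!×3!×4!/8! = 144/40320
(j±m)!: 0!×3!×3!×1!×3!×4! = 5184
prefactor² = (2J+1)×Δ×N² = 5184/35
  k=0: +1/(0!×0!×3!×3!×0!×1!) = 1/36
Σ = 1/36  ⇒  CG² = 5184/35×1/36² = 4/35
CG = +√(4/35) = +0.338062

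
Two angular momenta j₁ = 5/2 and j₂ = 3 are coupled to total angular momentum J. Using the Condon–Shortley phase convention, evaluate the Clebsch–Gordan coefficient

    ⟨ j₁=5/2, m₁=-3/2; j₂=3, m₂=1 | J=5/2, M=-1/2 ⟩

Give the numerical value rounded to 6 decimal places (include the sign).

+0.169031  (= +√(1/35))

√[6·3!2!3!/9! · 1!4!4!2!2!3!] = √(576/35)
  +(−1)^2/∏(2,1,2,2,0,1)! = 1/8  (running 1/8)
  +(−1)^3/∏(3,0,1,1,1,2)! = -1/12  (running 1/24)
⟨..|..⟩ = √(576/35)·(1/24) = +0.169031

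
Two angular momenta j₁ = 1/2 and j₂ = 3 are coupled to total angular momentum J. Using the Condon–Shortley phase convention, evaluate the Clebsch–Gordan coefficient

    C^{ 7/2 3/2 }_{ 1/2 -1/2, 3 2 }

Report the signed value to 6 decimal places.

+0.534522

triangle: 0!·1!·6!/8! = 720/40320
(j±m)!: 0!·1!·5!·1!·5!·2! = 28800
prefactor² = (2J+1)·Δ·N² = 28800/7
  k=0: +1/(0!·0!·1!·5!·0!·1!) = 1/120
Σ = 1/120  ⇒  CG² = 28800/7·1/120² = 2/7
CG = +√(2/7) = +0.534522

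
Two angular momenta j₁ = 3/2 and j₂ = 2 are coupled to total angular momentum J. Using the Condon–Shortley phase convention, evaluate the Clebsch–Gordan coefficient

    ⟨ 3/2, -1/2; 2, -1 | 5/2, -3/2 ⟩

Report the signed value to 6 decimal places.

+√(1/35) = +0.169031

j₁+j₂−J=1  J+j₁−j₂=2  J−j₁+j₂=3  j₁+j₂+J+1=7
(j₁±m₁, j₂±m₂, J±M) = (1,2,1,3,1,4)
P² = 144/35
sum k=0..1:
  [0] +1/4 = 1/4
  [1] −1/6 = -1/6
S = 1/12
C² = P²·S² = 1/35 ; C = +0.169031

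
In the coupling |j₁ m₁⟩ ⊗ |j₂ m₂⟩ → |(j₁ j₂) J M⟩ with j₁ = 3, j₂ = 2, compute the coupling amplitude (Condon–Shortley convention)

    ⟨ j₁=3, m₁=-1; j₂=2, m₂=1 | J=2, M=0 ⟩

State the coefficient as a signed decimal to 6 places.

triangle: 3!×3!×1!/8! = 36/40320
(j±m)!: 2!×4!×3!×1!×2!×2! = 1152
prefactor² = (2J+1)×Δ×N² = 36/7
  k=2: +1/(2!×1!×2!×1!×1!×0!) = 1/4
  k=3: −1/(3!×0!×1!×0!×2!×1!) = -1/12
Σ = 1/6  ⇒  CG² = 36/7×1/6² = 1/7
CG = +√(1/7) = +0.377964

+√(1/7) = +0.377964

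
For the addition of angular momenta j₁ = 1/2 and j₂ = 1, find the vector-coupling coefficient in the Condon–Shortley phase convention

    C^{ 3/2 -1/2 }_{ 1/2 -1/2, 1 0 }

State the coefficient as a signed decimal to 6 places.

√[4·0!1!2!/4! · 0!1!1!1!1!2!] = √(2/3)
  +(−1)^0/∏(0,0,1,1,0,1)! = 1  (running 1)
⟨..|..⟩ = √(2/3)·(1) = +0.816497

+0.816497  (= +√(2/3))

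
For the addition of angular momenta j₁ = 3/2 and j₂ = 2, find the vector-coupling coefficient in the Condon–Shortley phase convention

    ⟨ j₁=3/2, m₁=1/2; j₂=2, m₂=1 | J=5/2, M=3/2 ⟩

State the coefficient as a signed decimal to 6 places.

−√(1/35) = -0.169031

triangle: 1!×2!×3!/7! = 12/5040
(j±m)!: 2!×1!×3!×1!×4!×1! = 288
prefactor² = (2J+1)×Δ×N² = 144/35
  k=0: +1/(0!×1!×1!×3!×1!×0!) = 1/6
  k=1: −1/(1!×0!×0!×2!×2!×1!) = -1/4
Σ = -1/12  ⇒  CG² = 144/35×(-1/12)² = 1/35
CG = −√(1/35) = -0.169031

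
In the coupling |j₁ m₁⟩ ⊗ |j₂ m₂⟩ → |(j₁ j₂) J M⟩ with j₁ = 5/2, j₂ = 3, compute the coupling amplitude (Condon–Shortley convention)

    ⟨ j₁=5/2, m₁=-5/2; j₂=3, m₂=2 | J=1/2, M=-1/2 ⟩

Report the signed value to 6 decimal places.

j₁+j₂−J=5  J+j₁−j₂=0  J−j₁+j₂=1  j₁+j₂+J+1=7
(j₁±m₁, j₂±m₂, J±M) = (0,5,5,1,0,1)
P² = 4800/7
sum k=5..5:
  [5] −1/120 = -1/120
S = -1/120
C² = P²·S² = 1/21 ; C = -0.218218

−√(1/21) ≈ -0.218218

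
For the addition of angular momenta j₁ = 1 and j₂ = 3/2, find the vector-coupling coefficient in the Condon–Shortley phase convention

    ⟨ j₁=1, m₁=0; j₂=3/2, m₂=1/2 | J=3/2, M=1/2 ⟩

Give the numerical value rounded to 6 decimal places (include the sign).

triangle: 1!×1!×2!/5! = 2/120
(j±m)!: 1!×1!×2!×1!×2!×1! = 4
prefactor² = (2J+1)×Δ×N² = 4/15
  k=0: +1/(0!×1!×1!×2!×0!×0!) = 1/2
  k=1: −1/(1!×0!×0!×1!×1!×1!) = -1
Σ = -1/2  ⇒  CG² = 4/15×(-1/2)² = 1/15
CG = −√(1/15) = -0.258199

-0.258199  (= −√(1/15))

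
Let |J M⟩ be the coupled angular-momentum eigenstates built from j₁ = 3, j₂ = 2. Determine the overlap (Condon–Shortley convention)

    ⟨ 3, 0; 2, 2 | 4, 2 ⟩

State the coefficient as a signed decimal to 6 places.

−√(3/7) ≈ -0.654654

j₁+j₂−J=1  J+j₁−j₂=5  J−j₁+j₂=3  j₁+j₂+J+1=10
(j₁±m₁, j₂±m₂, J±M) = (3,3,4,0,6,2)
P² = 15552/7
sum k=1..1:
  [1] −1/72 = -1/72
S = -1/72
C² = P²·S² = 3/7 ; C = -0.654654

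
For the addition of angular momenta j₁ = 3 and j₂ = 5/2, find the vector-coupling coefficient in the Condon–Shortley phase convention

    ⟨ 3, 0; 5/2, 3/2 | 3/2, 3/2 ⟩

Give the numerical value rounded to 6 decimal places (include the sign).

triangle: 4!*2!*1!/8! = 48/40320
(j±m)!: 3!*3!*4!*1!*3!*0! = 5184
prefactor² = (2J+1)*Δ*N² = 864/35
  k=3: −1/(3!*1!*0!*1!*2!*0!) = -1/12
Σ = -1/12  ⇒  CG² = 864/35*(-1/12)² = 6/35
CG = −√(6/35) = -0.414039

−√(6/35) ≈ -0.414039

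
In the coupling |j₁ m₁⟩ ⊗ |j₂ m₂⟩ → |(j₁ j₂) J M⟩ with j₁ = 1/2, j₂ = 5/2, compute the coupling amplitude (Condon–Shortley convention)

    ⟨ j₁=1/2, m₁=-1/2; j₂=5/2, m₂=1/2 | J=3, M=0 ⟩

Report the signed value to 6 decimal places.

+0.707107  (= +√(1/2))

triangle: 0!·1!·5!/7! = 120/5040
(j±m)!: 0!·1!·3!·2!·3!·3! = 432
prefactor² = (2J+1)·Δ·N² = 72
  k=0: +1/(0!·0!·1!·3!·0!·2!) = 1/12
Σ = 1/12  ⇒  CG² = 72·1/12² = 1/2
CG = +√(1/2) = +0.707107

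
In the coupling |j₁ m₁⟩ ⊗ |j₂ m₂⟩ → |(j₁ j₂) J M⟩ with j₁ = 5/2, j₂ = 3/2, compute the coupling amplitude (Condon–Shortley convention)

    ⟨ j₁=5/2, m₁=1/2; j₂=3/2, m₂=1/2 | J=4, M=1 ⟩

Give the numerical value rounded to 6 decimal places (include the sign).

+0.731925  (= +√(15/28))

triangle: 0!·5!·3!/9! = 720/362880
(j±m)!: 3!·2!·2!·1!·5!·3! = 17280
prefactor² = (2J+1)·Δ·N² = 2160/7
  k=0: +1/(0!·0!·2!·2!·3!·1!) = 1/24
Σ = 1/24  ⇒  CG² = 2160/7·1/24² = 15/28
CG = +√(15/28) = +0.731925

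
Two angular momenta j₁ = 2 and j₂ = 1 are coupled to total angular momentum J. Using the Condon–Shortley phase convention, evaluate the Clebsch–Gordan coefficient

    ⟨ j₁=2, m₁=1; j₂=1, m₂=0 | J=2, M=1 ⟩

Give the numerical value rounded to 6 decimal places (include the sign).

triangle: 1!·3!·1!/6! = 6/720
(j±m)!: 3!·1!·1!·1!·3!·1! = 36
prefactor² = (2J+1)·Δ·N² = 3/2
  k=0: +1/(0!·1!·1!·1!·2!·0!) = 1/2
  k=1: −1/(1!·0!·0!·0!·3!·1!) = -1/6
Σ = 1/3  ⇒  CG² = 3/2·1/3² = 1/6
CG = +√(1/6) = +0.408248

+0.408248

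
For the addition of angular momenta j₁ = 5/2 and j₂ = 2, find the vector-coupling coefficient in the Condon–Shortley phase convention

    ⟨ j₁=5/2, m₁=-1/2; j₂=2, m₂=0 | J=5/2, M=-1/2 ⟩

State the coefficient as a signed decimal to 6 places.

−√(8/35) ≈ -0.478091

√[6·2!3!2!/8! · 2!3!2!2!2!3!] = √(72/35)
  +(−1)^0/∏(0,2,3,2,0,0)! = 1/24  (running 1/24)
  +(−1)^1/∏(1,1,2,1,1,1)! = -1/2  (running -11/24)
  +(−1)^2/∏(2,0,1,0,2,2)! = 1/8  (running -1/3)
⟨..|..⟩ = √(72/35)·(-1/3) = -0.478091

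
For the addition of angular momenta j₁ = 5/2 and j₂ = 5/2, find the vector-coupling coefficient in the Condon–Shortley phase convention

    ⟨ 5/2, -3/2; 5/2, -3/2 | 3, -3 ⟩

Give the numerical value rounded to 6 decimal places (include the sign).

-0.666667  (= −√(4/9))

triangle: 2!*3!*3!/9! = 72/362880
(j±m)!: 1!*4!*1!*4!*0!*6! = 414720
prefactor² = (2J+1)*Δ*N² = 576
  k=1: −1/(1!*1!*3!*0!*0!*3!) = -1/36
Σ = -1/36  ⇒  CG² = 576*(-1/36)² = 4/9
CG = −√(4/9) = -0.666667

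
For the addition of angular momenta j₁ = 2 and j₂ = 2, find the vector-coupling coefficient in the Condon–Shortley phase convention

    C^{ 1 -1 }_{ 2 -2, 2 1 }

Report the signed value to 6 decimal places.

j₁+j₂−J=3  J+j₁−j₂=1  J−j₁+j₂=1  j₁+j₂+J+1=6
(j₁±m₁, j₂±m₂, J±M) = (0,4,3,1,0,2)
P² = 36/5
sum k=3..3:
  [3] −1/6 = -1/6
S = -1/6
C² = P²·S² = 1/5 ; C = -0.447214

−√(1/5) = -0.447214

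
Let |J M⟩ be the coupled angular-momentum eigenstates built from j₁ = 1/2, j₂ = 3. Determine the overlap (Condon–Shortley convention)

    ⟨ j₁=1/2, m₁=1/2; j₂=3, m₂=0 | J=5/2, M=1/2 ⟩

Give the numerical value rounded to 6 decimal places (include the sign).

j₁+j₂−J=1  J+j₁−j₂=0  J−j₁+j₂=5  j₁+j₂+J+1=7
(j₁±m₁, j₂±m₂, J±M) = (1,0,3,3,3,2)
P² = 432/7
sum k=0..0:
  [0] +1/12 = 1/12
S = 1/12
C² = P²·S² = 3/7 ; C = +0.654654

+√(3/7) = +0.654654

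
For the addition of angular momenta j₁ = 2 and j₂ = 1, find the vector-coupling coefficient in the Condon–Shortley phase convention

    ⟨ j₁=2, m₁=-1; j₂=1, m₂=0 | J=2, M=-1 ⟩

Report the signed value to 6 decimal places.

j₁+j₂−J=1  J+j₁−j₂=3  J−j₁+j₂=1  j₁+j₂+J+1=6
(j₁±m₁, j₂±m₂, J±M) = (1,3,1,1,1,3)
P² = 3/2
sum k=0..1:
  [0] +1/6 = 1/6
  [1] −1/2 = -1/2
S = -1/3
C² = P²·S² = 1/6 ; C = -0.408248

−√(1/6) = -0.408248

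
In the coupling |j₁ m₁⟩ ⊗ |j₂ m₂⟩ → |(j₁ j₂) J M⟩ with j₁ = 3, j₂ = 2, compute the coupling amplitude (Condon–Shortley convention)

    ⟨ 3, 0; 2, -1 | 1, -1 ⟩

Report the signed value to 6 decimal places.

j₁+j₂−J=4  J+j₁−j₂=2  J−j₁+j₂=0  j₁+j₂+J+1=7
(j₁±m₁, j₂±m₂, J±M) = (3,3,1,3,0,2)
P² = 432/35
sum k=1..1:
  [1] −1/12 = -1/12
S = -1/12
C² = P²·S² = 3/35 ; C = -0.292770

−√(3/35) ≈ -0.292770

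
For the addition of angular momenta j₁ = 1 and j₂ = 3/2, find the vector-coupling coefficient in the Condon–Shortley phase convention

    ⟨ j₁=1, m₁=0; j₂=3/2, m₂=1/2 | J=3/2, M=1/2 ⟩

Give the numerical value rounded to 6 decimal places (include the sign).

-0.258199

j₁+j₂−J=1  J+j₁−j₂=1  J−j₁+j₂=2  j₁+j₂+J+1=5
(j₁±m₁, j₂±m₂, J±M) = (1,1,2,1,2,1)
P² = 4/15
sum k=0..1:
  [0] +1/2 = 1/2
  [1] −1/1 = -1
S = -1/2
C² = P²·S² = 1/15 ; C = -0.258199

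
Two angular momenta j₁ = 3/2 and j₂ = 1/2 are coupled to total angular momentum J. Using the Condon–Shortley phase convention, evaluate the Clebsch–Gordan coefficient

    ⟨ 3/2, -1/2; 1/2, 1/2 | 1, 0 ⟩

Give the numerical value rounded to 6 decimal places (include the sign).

j₁+j₂−J=1  J+j₁−j₂=2  J−j₁+j₂=0  j₁+j₂+J+1=4
(j₁±m₁, j₂±m₂, J±M) = (1,2,1,0,1,1)
P² = 1/2
sum k=1..1:
  [1] −1/1 = -1
S = -1
C² = P²·S² = 1/2 ; C = -0.707107

−√(1/2) ≈ -0.707107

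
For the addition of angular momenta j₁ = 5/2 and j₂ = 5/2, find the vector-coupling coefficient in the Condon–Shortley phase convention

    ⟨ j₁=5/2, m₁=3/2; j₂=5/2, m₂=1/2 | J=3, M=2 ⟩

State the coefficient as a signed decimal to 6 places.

−√(1/12) = -0.288675

√[7·2!3!3!/9! · 4!1!3!2!5!1!] = √(48)
  +(−1)^0/∏(0,2,1,3,2,0)! = 1/24  (running 1/24)
  +(−1)^1/∏(1,1,0,2,3,1)! = -1/12  (running -1/24)
⟨..|..⟩ = √(48)·(-1/24) = -0.288675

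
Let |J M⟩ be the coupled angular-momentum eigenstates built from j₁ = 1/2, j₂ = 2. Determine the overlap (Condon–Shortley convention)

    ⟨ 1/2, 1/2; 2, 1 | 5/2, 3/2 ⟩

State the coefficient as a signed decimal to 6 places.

+0.894427  (= +√(4/5))

j₁+j₂−J=0  J+j₁−j₂=1  J−j₁+j₂=4  j₁+j₂+J+1=6
(j₁±m₁, j₂±m₂, J±M) = (1,0,3,1,4,1)
P² = 144/5
sum k=0..0:
  [0] +1/6 = 1/6
S = 1/6
C² = P²·S² = 4/5 ; C = +0.894427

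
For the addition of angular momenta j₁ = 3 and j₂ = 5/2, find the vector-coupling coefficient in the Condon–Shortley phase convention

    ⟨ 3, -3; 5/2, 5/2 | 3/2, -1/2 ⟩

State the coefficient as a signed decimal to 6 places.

√[4·4!2!1!/8! · 0!6!5!0!1!2!] = √(5760/7)
  +(−1)^4/∏(4,0,2,1,0,0)! = 1/48  (running 1/48)
⟨..|..⟩ = √(5760/7)·(1/48) = +0.597614

+√(5/14) = +0.597614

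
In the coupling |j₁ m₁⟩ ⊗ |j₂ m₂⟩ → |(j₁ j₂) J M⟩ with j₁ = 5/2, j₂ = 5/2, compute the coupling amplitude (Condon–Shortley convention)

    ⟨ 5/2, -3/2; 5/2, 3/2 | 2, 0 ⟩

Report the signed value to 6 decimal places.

√[5·3!2!2!/8! · 1!4!4!1!2!2!] = √(48/7)
  +(−1)^2/∏(2,1,2,2,0,0)! = 1/8  (running 1/8)
  +(−1)^3/∏(3,0,1,1,1,1)! = -1/6  (running -1/24)
⟨..|..⟩ = √(48/7)·(-1/24) = -0.109109

-0.109109  (= −√(1/84))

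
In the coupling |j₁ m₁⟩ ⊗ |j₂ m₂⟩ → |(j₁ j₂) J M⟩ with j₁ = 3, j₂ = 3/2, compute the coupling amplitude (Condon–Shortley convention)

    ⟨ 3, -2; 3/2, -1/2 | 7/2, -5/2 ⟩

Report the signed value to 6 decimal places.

√[8·1!5!2!/9! · 1!5!1!2!1!6!] = √(6400/7)
  +(−1)^0/∏(0,1,5,1,0,1)! = 1/120  (running 1/120)
  +(−1)^1/∏(1,0,4,0,1,2)! = -1/48  (running -1/80)
⟨..|..⟩ = √(6400/7)·(-1/80) = -0.377964

−√(1/7) ≈ -0.377964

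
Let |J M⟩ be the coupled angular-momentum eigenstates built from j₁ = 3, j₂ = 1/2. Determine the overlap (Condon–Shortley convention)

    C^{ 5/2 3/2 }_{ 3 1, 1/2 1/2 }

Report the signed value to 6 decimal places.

triangle: 1!*5!*0!/7! = 120/5040
(j±m)!: 4!*2!*1!*0!*4!*1! = 1152
prefactor² = (2J+1)*Δ*N² = 1152/7
  k=1: −1/(1!*0!*1!*0!*4!*0!) = -1/24
Σ = -1/24  ⇒  CG² = 1152/7*(-1/24)² = 2/7
CG = −√(2/7) = -0.534522

-0.534522  (= −√(2/7))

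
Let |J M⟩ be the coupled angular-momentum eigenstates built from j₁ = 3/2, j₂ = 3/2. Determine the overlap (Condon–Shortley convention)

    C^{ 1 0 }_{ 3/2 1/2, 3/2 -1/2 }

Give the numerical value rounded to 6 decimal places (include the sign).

-0.223607

√[3·2!1!1!/5! · 2!1!1!2!1!1!] = √(1/5)
  +(−1)^0/∏(0,2,1,1,0,0)! = 1/2  (running 1/2)
  +(−1)^1/∏(1,1,0,0,1,1)! = -1  (running -1/2)
⟨..|..⟩ = √(1/5)·(-1/2) = -0.223607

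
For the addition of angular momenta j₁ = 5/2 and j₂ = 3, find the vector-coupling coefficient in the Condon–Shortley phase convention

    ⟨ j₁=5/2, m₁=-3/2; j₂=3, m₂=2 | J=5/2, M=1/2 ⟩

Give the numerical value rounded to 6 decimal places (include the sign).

j₁+j₂−J=3  J+j₁−j₂=2  J−j₁+j₂=3  j₁+j₂+J+1=9
(j₁±m₁, j₂±m₂, J±M) = (1,4,5,1,3,2)
P² = 288/7
sum k=2..3:
  [2] +1/24 = 1/24
  [3] −1/12 = -1/12
S = -1/24
C² = P²·S² = 1/14 ; C = -0.267261

-0.267261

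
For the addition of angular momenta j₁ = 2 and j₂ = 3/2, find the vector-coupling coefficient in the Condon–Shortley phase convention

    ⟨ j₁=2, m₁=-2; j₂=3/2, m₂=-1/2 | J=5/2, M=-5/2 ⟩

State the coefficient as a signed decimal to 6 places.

−√(4/7) = -0.755929

√[6·1!3!2!/7! · 0!4!1!2!0!5!] = √(576/7)
  +(−1)^1/∏(1,0,3,0,0,2)! = -1/12  (running -1/12)
⟨..|..⟩ = √(576/7)·(-1/12) = -0.755929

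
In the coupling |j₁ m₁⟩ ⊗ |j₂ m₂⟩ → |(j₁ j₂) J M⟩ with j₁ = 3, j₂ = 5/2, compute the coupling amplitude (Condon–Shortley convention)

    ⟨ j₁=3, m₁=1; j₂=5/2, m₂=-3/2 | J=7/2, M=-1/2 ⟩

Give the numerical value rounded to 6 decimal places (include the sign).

+√(8/63) ≈ +0.356348

triangle: 2!·4!·3!/10! = 288/3628800
(j±m)!: 4!·2!·1!·4!·3!·4! = 165888
prefactor² = (2J+1)·Δ·N² = 18432/175
  k=0: +1/(0!·2!·2!·1!·2!·2!) = 1/16
  k=1: −1/(1!·1!·1!·0!·3!·3!) = -1/36
Σ = 5/144  ⇒  CG² = 18432/175·5/144² = 8/63
CG = +√(8/63) = +0.356348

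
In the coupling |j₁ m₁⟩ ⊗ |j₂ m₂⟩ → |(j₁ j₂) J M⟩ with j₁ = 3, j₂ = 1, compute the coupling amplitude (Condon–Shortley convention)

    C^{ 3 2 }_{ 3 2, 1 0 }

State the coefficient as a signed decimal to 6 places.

√[7·1!5!1!/8! · 5!1!1!1!5!1!] = √(300)
  +(−1)^0/∏(0,1,1,1,4,0)! = 1/24  (running 1/24)
  +(−1)^1/∏(1,0,0,0,5,1)! = -1/120  (running 1/30)
⟨..|..⟩ = √(300)·(1/30) = +0.577350

+0.577350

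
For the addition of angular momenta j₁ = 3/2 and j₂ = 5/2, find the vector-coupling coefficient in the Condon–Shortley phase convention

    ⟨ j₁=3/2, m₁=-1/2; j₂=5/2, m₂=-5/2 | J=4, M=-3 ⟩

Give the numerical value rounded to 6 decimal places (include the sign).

triangle: 0!·3!·5!/9! = 720/362880
(j±m)!: 1!·2!·0!·5!·1!·7! = 1209600
prefactor² = (2J+1)·Δ·N² = 21600
  k=0: +1/(0!·0!·2!·0!·1!·5!) = 1/240
Σ = 1/240  ⇒  CG² = 21600·1/240² = 3/8
CG = +√(3/8) = +0.612372

+0.612372  (= +√(3/8))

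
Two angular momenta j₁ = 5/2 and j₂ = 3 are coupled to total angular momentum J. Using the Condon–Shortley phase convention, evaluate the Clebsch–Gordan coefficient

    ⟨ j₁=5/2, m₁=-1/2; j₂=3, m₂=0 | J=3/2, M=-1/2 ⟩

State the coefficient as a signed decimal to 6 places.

j₁+j₂−J=4  J+j₁−j₂=1  J−j₁+j₂=2  j₁+j₂+J+1=8
(j₁±m₁, j₂±m₂, J±M) = (2,3,3,3,1,2)
P² = 144/35
sum k=2..3:
  [2] +1/4 = 1/4
  [3] −1/12 = -1/12
S = 1/6
C² = P²·S² = 4/35 ; C = +0.338062

+0.338062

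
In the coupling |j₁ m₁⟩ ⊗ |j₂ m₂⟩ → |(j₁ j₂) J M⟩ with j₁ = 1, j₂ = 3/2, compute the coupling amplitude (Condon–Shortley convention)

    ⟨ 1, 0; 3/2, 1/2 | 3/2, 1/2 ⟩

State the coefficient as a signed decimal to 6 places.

√[4·1!1!2!/5! · 1!1!2!1!2!1!] = √(4/15)
  +(−1)^0/∏(0,1,1,2,0,0)! = 1/2  (running 1/2)
  +(−1)^1/∏(1,0,0,1,1,1)! = -1  (running -1/2)
⟨..|..⟩ = √(4/15)·(-1/2) = -0.258199

-0.258199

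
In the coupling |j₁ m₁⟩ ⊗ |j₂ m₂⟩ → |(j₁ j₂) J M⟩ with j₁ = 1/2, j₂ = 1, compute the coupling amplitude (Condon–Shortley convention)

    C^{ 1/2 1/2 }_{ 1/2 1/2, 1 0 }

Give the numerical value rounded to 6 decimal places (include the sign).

+0.577350  (= +√(1/3))

j₁+j₂−J=1  J+j₁−j₂=0  J−j₁+j₂=1  j₁+j₂+J+1=3
(j₁±m₁, j₂±m₂, J±M) = (1,0,1,1,1,0)
P² = 1/3
sum k=0..0:
  [0] +1/1 = 1
S = 1
C² = P²·S² = 1/3 ; C = +0.577350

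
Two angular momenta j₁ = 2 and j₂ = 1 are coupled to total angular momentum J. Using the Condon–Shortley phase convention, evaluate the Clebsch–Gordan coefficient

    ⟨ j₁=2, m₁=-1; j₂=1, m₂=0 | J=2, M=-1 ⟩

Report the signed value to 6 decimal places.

-0.408248

j₁+j₂−J=1  J+j₁−j₂=3  J−j₁+j₂=1  j₁+j₂+J+1=6
(j₁±m₁, j₂±m₂, J±M) = (1,3,1,1,1,3)
P² = 3/2
sum k=0..1:
  [0] +1/6 = 1/6
  [1] −1/2 = -1/2
S = -1/3
C² = P²·S² = 1/6 ; C = -0.408248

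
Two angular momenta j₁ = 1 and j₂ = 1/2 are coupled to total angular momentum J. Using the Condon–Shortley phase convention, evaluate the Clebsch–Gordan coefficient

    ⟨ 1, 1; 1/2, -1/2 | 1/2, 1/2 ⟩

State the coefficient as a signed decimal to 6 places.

+0.816497

j₁+j₂−J=1  J+j₁−j₂=1  J−j₁+j₂=0  j₁+j₂+J+1=3
(j₁±m₁, j₂±m₂, J±M) = (2,0,0,1,1,0)
P² = 2/3
sum k=0..0:
  [0] +1/1 = 1
S = 1
C² = P²·S² = 2/3 ; C = +0.816497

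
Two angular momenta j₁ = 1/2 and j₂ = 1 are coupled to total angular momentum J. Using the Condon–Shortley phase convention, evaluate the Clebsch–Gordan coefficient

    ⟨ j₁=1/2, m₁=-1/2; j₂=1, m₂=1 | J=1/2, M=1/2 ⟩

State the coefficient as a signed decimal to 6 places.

triangle: 1!×0!×1!/3! = 1/6
(j±m)!: 0!×1!×2!×0!×1!×0! = 2
prefactor² = (2J+1)×Δ×N² = 2/3
  k=1: −1/(1!×0!×0!×1!×0!×0!) = -1
Σ = -1  ⇒  CG² = 2/3×(-1)² = 2/3
CG = −√(2/3) = -0.816497

−√(2/3) ≈ -0.816497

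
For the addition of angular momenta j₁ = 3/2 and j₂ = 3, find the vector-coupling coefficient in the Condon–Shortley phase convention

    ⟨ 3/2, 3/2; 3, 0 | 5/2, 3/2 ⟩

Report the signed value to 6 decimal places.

triangle: 2!*1!*4!/8! = 48/40320
(j±m)!: 3!*0!*3!*3!*4!*1! = 5184
prefactor² = (2J+1)*Δ*N² = 1296/35
  k=0: +1/(0!*2!*0!*3!*1!*1!) = 1/12
Σ = 1/12  ⇒  CG² = 1296/35*1/12² = 9/35
CG = +√(9/35) = +0.507093

+0.507093  (= +√(9/35))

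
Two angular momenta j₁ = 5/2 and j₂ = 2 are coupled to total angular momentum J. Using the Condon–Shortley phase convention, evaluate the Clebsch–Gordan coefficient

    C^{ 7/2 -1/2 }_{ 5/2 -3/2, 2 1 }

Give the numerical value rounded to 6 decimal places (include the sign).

−√(121/315) ≈ -0.619780

j₁+j₂−J=1  J+j₁−j₂=4  J−j₁+j₂=3  j₁+j₂+J+1=9
(j₁±m₁, j₂±m₂, J±M) = (1,4,3,1,3,4)
P² = 2304/35
sum k=0..1:
  [0] +1/144 = 1/144
  [1] −1/12 = -1/12
S = -11/144
C² = P²·S² = 121/315 ; C = -0.619780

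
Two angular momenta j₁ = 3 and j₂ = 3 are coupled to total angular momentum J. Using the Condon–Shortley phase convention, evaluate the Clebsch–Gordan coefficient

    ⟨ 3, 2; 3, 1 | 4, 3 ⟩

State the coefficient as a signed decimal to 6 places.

−√(1/11) = -0.301511

j₁+j₂−J=2  J+j₁−j₂=4  J−j₁+j₂=4  j₁+j₂+J+1=11
(j₁±m₁, j₂±m₂, J±M) = (5,1,4,2,7,1)
P² = 82944/11
sum k=0..1:
  [0] +1/288 = 1/288
  [1] −1/144 = -1/144
S = -1/288
C² = P²·S² = 1/11 ; C = -0.301511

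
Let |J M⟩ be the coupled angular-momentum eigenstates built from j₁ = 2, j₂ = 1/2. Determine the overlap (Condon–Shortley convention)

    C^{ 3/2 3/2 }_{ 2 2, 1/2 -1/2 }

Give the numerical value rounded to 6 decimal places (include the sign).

+√(4/5) = +0.894427

√[4·1!3!0!/5! · 4!0!0!1!3!0!] = √(144/5)
  +(−1)^0/∏(0,1,0,0,3,0)! = 1/6  (running 1/6)
⟨..|..⟩ = √(144/5)·(1/6) = +0.894427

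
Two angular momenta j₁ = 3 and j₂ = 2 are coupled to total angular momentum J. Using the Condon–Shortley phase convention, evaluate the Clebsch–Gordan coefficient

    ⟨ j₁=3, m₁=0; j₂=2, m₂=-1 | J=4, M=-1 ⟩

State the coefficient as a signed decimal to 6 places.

+0.462910

triangle: 1!×5!×3!/10! = 720/3628800
(j±m)!: 3!×3!×1!×3!×3!×5! = 155520
prefactor² = (2J+1)×Δ×N² = 1944/7
  k=0: +1/(0!×1!×3!×1!×2!×2!) = 1/24
  k=1: −1/(1!×0!×2!×0!×3!×3!) = -1/72
Σ = 1/36  ⇒  CG² = 1944/7×1/36² = 3/14
CG = +√(3/14) = +0.462910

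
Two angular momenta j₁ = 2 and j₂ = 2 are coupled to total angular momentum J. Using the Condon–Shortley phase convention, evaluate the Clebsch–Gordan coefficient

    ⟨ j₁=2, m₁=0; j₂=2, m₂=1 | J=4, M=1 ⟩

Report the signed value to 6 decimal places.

+0.654654

√[9·0!4!4!/9! · 2!2!3!1!5!3!] = √(1728/7)
  +(−1)^0/∏(0,0,2,3,2,1)! = 1/24  (running 1/24)
⟨..|..⟩ = √(1728/7)·(1/24) = +0.654654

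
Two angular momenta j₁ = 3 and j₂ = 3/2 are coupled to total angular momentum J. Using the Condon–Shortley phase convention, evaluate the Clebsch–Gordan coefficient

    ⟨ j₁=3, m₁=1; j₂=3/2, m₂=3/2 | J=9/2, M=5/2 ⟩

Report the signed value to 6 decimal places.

+0.645497

j₁+j₂−J=0  J+j₁−j₂=6  J−j₁+j₂=3  j₁+j₂+J+1=10
(j₁±m₁, j₂±m₂, J±M) = (4,2,3,0,7,2)
P² = 34560
sum k=0..0:
  [0] +1/288 = 1/288
S = 1/288
C² = P²·S² = 5/12 ; C = +0.645497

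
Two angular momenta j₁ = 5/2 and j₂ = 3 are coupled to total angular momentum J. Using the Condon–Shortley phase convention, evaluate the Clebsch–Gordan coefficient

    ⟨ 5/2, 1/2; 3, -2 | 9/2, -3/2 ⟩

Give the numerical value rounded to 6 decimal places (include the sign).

triangle: 1!*4!*5!/11! = 2880/39916800
(j±m)!: 3!*2!*1!*5!*3!*6! = 6220800
prefactor² = (2J+1)*Δ*N² = 345600/77
  k=0: +1/(0!*1!*2!*1!*2!*4!) = 1/96
  k=1: −1/(1!*0!*1!*0!*3!*5!) = -1/720
Σ = 13/1440  ⇒  CG² = 345600/77*13/1440² = 169/462
CG = +√(169/462) = +0.604815

+0.604815  (= +√(169/462))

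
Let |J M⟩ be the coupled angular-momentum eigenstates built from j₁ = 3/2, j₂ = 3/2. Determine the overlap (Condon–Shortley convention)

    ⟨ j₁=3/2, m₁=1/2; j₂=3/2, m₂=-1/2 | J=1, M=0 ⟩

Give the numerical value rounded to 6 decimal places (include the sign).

triangle: 2!·1!·1!/5! = 2/120
(j±m)!: 2!·1!·1!·2!·1!·1! = 4
prefactor² = (2J+1)·Δ·N² = 1/5
  k=0: +1/(0!·2!·1!·1!·0!·0!) = 1/2
  k=1: −1/(1!·1!·0!·0!·1!·1!) = -1
Σ = -1/2  ⇒  CG² = 1/5·(-1/2)² = 1/20
CG = −√(1/20) = -0.223607

−√(1/20) ≈ -0.223607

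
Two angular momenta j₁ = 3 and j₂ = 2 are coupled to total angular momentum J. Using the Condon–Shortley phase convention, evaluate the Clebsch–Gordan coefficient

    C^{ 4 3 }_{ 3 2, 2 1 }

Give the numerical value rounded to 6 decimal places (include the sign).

j₁+j₂−J=1  J+j₁−j₂=5  J−j₁+j₂=3  j₁+j₂+J+1=10
(j₁±m₁, j₂±m₂, J±M) = (5,1,3,1,7,1)
P² = 6480
sum k=0..1:
  [0] +1/144 = 1/144
  [1] −1/240 = -1/240
S = 1/360
C² = P²·S² = 1/20 ; C = +0.223607

+0.223607  (= +√(1/20))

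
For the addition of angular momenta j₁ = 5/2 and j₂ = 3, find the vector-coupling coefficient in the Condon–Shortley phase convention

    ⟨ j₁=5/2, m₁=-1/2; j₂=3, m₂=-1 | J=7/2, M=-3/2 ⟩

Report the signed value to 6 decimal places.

√[8·2!3!4!/10! · 2!3!2!4!2!5!] = √(3072/35)
  +(−1)^0/∏(0,2,3,2,0,2)! = 1/48  (running 1/48)
  +(−1)^1/∏(1,1,2,1,1,3)! = -1/12  (running -1/16)
  +(−1)^2/∏(2,0,1,0,2,4)! = 1/96  (running -5/96)
⟨..|..⟩ = √(3072/35)·(-5/96) = -0.487950

-0.487950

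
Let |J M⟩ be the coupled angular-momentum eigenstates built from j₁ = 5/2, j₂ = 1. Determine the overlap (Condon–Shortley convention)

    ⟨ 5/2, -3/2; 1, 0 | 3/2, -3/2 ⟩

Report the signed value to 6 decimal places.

−√(4/15) = -0.516398

j₁+j₂−J=2  J+j₁−j₂=3  J−j₁+j₂=0  j₁+j₂+J+1=6
(j₁±m₁, j₂±m₂, J±M) = (1,4,1,1,0,3)
P² = 48/5
sum k=1..1:
  [1] −1/6 = -1/6
S = -1/6
C² = P²·S² = 4/15 ; C = -0.516398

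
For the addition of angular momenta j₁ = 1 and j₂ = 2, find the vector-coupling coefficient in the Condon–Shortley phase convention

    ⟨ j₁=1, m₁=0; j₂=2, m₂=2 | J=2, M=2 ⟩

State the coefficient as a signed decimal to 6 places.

triangle: 1!×1!×3!/6! = 6/720
(j±m)!: 1!×1!×4!×0!×4!×0! = 576
prefactor² = (2J+1)×Δ×N² = 24
  k=1: −1/(1!×0!×0!×3!×1!×0!) = -1/6
Σ = -1/6  ⇒  CG² = 24×(-1/6)² = 2/3
CG = −√(2/3) = -0.816497

−√(2/3) ≈ -0.816497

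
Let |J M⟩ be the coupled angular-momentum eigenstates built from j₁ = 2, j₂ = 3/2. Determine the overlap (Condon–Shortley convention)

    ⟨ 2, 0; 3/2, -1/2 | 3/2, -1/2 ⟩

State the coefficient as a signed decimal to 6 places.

√[4·2!2!1!/6! · 2!2!1!2!1!2!] = √(16/45)
  +(−1)^0/∏(0,2,2,1,0,0)! = 1/4  (running 1/4)
  +(−1)^1/∏(1,1,1,0,1,1)! = -1  (running -3/4)
⟨..|..⟩ = √(16/45)·(-3/4) = -0.447214

-0.447214  (= −√(1/5))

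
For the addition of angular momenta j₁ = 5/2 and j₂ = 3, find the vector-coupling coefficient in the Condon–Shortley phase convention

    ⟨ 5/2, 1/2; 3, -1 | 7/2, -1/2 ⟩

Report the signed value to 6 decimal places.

−√(1/63) = -0.125988

j₁+j₂−J=2  J+j₁−j₂=3  J−j₁+j₂=4  j₁+j₂+J+1=10
(j₁±m₁, j₂±m₂, J±M) = (3,2,2,4,3,4)
P² = 9216/175
sum k=0..2:
  [0] +1/16 = 1/16
  [1] −1/12 = -1/12
  [2] +1/288 = 1/288
S = -5/288
C² = P²·S² = 1/63 ; C = -0.125988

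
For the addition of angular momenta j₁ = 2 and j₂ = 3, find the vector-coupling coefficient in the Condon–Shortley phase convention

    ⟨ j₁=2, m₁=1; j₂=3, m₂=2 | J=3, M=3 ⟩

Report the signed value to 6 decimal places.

-0.645497  (= −√(5/12))

triangle: 2!·2!·4!/9! = 96/362880
(j±m)!: 3!·1!·5!·1!·6!·0! = 518400
prefactor² = (2J+1)·Δ·N² = 960
  k=1: −1/(1!·1!·0!·4!·2!·0!) = -1/48
Σ = -1/48  ⇒  CG² = 960·(-1/48)² = 5/12
CG = −√(5/12) = -0.645497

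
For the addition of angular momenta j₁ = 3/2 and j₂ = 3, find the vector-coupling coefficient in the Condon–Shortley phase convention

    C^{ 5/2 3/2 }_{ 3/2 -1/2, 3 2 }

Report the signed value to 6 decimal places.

+√(1/14) ≈ +0.267261

√[6·2!1!4!/8! · 1!2!5!1!4!1!] = √(288/7)
  +(−1)^1/∏(1,1,1,4,0,0)! = -1/24  (running -1/24)
  +(−1)^2/∏(2,0,0,3,1,1)! = 1/12  (running 1/24)
⟨..|..⟩ = √(288/7)·(1/24) = +0.267261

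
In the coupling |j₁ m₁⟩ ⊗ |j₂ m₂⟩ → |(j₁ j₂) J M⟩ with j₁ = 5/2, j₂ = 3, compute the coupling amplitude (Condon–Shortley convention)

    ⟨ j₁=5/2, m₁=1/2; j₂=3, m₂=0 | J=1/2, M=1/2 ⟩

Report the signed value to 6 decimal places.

triangle: 5!×0!×1!/7! = 120/5040
(j±m)!: 3!×2!×3!×3!×1!×0! = 432
prefactor² = (2J+1)×Δ×N² = 144/7
  k=2: +1/(2!×3!×0!×1!×0!×0!) = 1/12
Σ = 1/12  ⇒  CG² = 144/7×1/12² = 1/7
CG = +√(1/7) = +0.377964

+√(1/7) = +0.377964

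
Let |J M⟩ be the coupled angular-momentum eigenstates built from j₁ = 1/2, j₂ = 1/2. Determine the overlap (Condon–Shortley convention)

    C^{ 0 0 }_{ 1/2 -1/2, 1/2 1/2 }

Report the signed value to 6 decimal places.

triangle: 1!×0!×0!/2! = 1/2
(j±m)!: 0!×1!×1!×0!×0!×0! = 1
prefactor² = (2J+1)×Δ×N² = 1/2
  k=1: −1/(1!×0!×0!×0!×0!×0!) = -1
Σ = -1  ⇒  CG² = 1/2×(-1)² = 1/2
CG = −√(1/2) = -0.707107

−√(1/2) ≈ -0.707107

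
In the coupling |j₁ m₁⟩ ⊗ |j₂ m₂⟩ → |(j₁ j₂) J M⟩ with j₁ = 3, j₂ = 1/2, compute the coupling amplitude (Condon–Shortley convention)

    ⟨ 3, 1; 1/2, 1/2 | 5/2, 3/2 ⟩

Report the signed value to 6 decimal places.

triangle: 1!*5!*0!/7! = 120/5040
(j±m)!: 4!*2!*1!*0!*4!*1! = 1152
prefactor² = (2J+1)*Δ*N² = 1152/7
  k=1: −1/(1!*0!*1!*0!*4!*0!) = -1/24
Σ = -1/24  ⇒  CG² = 1152/7*(-1/24)² = 2/7
CG = −√(2/7) = -0.534522

-0.534522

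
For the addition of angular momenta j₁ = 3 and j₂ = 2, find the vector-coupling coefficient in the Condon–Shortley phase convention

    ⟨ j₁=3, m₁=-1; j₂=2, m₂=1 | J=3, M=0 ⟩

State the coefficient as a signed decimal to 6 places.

+0.182574

triangle: 2!×4!×2!/9! = 96/362880
(j±m)!: 2!×4!×3!×1!×3!×3! = 10368
prefactor² = (2J+1)×Δ×N² = 96/5
  k=1: −1/(1!×1!×3!×2!×1!×0!) = -1/12
  k=2: +1/(2!×0!×2!×1!×2!×1!) = 1/8
Σ = 1/24  ⇒  CG² = 96/5×1/24² = 1/30
CG = +√(1/30) = +0.182574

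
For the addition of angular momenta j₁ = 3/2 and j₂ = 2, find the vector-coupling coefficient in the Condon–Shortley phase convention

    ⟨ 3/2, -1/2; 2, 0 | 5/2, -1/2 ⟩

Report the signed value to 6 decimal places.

−√(3/35) ≈ -0.292770

√[6·1!2!3!/7! · 1!2!2!2!2!3!] = √(48/35)
  +(−1)^0/∏(0,1,2,2,0,1)! = 1/4  (running 1/4)
  +(−1)^1/∏(1,0,1,1,1,2)! = -1/2  (running -1/4)
⟨..|..⟩ = √(48/35)·(-1/4) = -0.292770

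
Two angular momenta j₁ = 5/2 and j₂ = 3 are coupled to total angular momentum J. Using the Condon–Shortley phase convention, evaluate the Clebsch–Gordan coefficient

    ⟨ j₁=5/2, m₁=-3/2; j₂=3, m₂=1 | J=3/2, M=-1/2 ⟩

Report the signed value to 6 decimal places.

−√(7/30) = -0.483046

j₁+j₂−J=4  J+j₁−j₂=1  J−j₁+j₂=2  j₁+j₂+J+1=8
(j₁±m₁, j₂±m₂, J±M) = (1,4,4,2,1,2)
P² = 384/35
sum k=3..4:
  [3] −1/6 = -1/6
  [4] +1/48 = 1/48
S = -7/48
C² = P²·S² = 7/30 ; C = -0.483046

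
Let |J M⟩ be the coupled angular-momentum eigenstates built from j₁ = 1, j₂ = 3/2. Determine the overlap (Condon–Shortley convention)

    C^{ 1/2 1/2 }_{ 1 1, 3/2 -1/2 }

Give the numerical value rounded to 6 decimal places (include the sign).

+0.408248  (= +√(1/6))

triangle: 2!·0!·1!/4! = 2/24
(j±m)!: 2!·0!·1!·2!·1!·0! = 4
prefactor² = (2J+1)·Δ·N² = 2/3
  k=0: +1/(0!·2!·0!·1!·0!·0!) = 1/2
Σ = 1/2  ⇒  CG² = 2/3·1/2² = 1/6
CG = +√(1/6) = +0.408248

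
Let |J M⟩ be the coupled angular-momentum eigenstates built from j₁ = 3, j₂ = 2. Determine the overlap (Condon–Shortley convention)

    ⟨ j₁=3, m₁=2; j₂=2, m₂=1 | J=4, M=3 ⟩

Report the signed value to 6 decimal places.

+0.223607

j₁+j₂−J=1  J+j₁−j₂=5  J−j₁+j₂=3  j₁+j₂+J+1=10
(j₁±m₁, j₂±m₂, J±M) = (5,1,3,1,7,1)
P² = 6480
sum k=0..1:
  [0] +1/144 = 1/144
  [1] −1/240 = -1/240
S = 1/360
C² = P²·S² = 1/20 ; C = +0.223607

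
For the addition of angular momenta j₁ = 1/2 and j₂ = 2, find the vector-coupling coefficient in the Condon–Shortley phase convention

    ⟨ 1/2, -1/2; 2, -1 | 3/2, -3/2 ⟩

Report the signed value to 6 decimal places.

-0.447214

√[4·1!0!3!/5! · 0!1!1!3!0!3!] = √(36/5)
  +(−1)^1/∏(1,0,0,0,0,3)! = -1/6  (running -1/6)
⟨..|..⟩ = √(36/5)·(-1/6) = -0.447214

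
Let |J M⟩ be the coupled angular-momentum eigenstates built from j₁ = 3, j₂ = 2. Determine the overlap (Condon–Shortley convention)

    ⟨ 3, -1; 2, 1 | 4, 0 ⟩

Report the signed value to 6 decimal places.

triangle: 1!*5!*3!/10! = 720/3628800
(j±m)!: 2!*4!*3!*1!*4!*4! = 165888
prefactor² = (2J+1)*Δ*N² = 10368/35
  k=0: +1/(0!*1!*4!*3!*1!*0!) = 1/144
  k=1: −1/(1!*0!*3!*2!*2!*1!) = -1/24
Σ = -5/144  ⇒  CG² = 10368/35*(-5/144)² = 5/14
CG = −√(5/14) = -0.597614

−√(5/14) ≈ -0.597614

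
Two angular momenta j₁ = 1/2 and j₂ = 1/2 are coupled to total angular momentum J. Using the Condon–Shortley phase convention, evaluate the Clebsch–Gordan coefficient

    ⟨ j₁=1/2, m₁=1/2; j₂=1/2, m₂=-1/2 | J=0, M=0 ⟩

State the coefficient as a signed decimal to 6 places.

√[1·1!0!0!/2! · 1!0!0!1!0!0!] = √(1/2)
  +(−1)^0/∏(0,1,0,0,0,0)! = 1  (running 1)
⟨..|..⟩ = √(1/2)·(1) = +0.707107

+√(1/2) = +0.707107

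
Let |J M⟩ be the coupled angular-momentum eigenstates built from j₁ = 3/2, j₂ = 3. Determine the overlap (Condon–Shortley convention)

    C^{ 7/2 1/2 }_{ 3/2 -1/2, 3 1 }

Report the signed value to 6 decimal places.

-0.534522

triangle: 1!×2!×5!/9! = 240/362880
(j±m)!: 1!×2!×4!×2!×4!×3! = 13824
prefactor² = (2J+1)×Δ×N² = 512/7
  k=0: +1/(0!×1!×2!×4!×0!×1!) = 1/48
  k=1: −1/(1!×0!×1!×3!×1!×2!) = -1/12
Σ = -1/16  ⇒  CG² = 512/7×(-1/16)² = 2/7
CG = −√(2/7) = -0.534522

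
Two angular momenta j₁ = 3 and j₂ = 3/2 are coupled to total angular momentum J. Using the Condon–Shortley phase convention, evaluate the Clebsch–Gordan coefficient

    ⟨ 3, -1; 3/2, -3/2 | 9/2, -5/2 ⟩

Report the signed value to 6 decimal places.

+√(5/12) = +0.645497

j₁+j₂−J=0  J+j₁−j₂=6  J−j₁+j₂=3  j₁+j₂+J+1=10
(j₁±m₁, j₂±m₂, J±M) = (2,4,0,3,2,7)
P² = 34560
sum k=0..0:
  [0] +1/288 = 1/288
S = 1/288
C² = P²·S² = 5/12 ; C = +0.645497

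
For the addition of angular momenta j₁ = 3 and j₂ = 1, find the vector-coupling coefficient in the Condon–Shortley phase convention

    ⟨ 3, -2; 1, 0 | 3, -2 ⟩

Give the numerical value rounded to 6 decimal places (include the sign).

−√(1/3) ≈ -0.577350

triangle: 1!×5!×1!/8! = 120/40320
(j±m)!: 1!×5!×1!×1!×1!×5! = 14400
prefactor² = (2J+1)×Δ×N² = 300
  k=0: +1/(0!×1!×5!×1!×0!×0!) = 1/120
  k=1: −1/(1!×0!×4!×0!×1!×1!) = -1/24
Σ = -1/30  ⇒  CG² = 300×(-1/30)² = 1/3
CG = −√(1/3) = -0.577350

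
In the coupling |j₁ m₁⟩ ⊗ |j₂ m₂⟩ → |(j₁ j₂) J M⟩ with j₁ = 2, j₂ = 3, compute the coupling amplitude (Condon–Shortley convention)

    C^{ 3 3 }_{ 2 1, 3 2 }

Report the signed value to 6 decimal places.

j₁+j₂−J=2  J+j₁−j₂=2  J−j₁+j₂=4  j₁+j₂+J+1=9
(j₁±m₁, j₂±m₂, J±M) = (3,1,5,1,6,0)
P² = 960
sum k=1..1:
  [1] −1/48 = -1/48
S = -1/48
C² = P²·S² = 5/12 ; C = -0.645497

-0.645497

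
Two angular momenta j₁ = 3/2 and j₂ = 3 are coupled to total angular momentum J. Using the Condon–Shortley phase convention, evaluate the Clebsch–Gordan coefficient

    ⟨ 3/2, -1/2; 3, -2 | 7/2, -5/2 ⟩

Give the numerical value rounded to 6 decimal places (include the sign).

+√(1/7) ≈ +0.377964

triangle: 1!×2!×5!/9! = 240/362880
(j±m)!: 1!×2!×1!×5!×1!×6! = 172800
prefactor² = (2J+1)×Δ×N² = 6400/7
  k=0: +1/(0!×1!×2!×1!×0!×4!) = 1/48
  k=1: −1/(1!×0!×1!×0!×1!×5!) = -1/120
Σ = 1/80  ⇒  CG² = 6400/7×1/80² = 1/7
CG = +√(1/7) = +0.377964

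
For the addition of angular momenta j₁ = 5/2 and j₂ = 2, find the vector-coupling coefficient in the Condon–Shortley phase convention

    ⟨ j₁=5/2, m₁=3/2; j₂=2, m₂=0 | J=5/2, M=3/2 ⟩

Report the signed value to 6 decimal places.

−√(1/70) ≈ -0.119523

√[6·2!3!2!/8! · 4!1!2!2!4!1!] = √(288/35)
  +(−1)^0/∏(0,2,1,2,2,0)! = 1/8  (running 1/8)
  +(−1)^1/∏(1,1,0,1,3,1)! = -1/6  (running -1/24)
⟨..|..⟩ = √(288/35)·(-1/24) = -0.119523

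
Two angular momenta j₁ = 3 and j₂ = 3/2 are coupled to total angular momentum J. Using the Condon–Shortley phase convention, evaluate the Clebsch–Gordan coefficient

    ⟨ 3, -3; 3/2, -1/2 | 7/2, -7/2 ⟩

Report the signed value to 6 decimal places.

-0.816497  (= −√(2/3))

j₁+j₂−J=1  J+j₁−j₂=5  J−j₁+j₂=2  j₁+j₂+J+1=9
(j₁±m₁, j₂±m₂, J±M) = (0,6,1,2,0,7)
P² = 38400
sum k=1..1:
  [1] −1/240 = -1/240
S = -1/240
C² = P²·S² = 2/3 ; C = -0.816497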